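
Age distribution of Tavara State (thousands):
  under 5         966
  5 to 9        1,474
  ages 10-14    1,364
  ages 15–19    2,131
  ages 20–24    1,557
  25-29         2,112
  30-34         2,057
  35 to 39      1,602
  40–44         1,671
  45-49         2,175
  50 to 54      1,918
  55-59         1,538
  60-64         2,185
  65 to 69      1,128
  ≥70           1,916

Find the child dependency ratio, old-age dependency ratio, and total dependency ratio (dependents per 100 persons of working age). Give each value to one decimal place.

0–14: 966 + 1,474 + 1,364 = 3,804
15–64: 2,131 + 1,557 + 2,112 + 2,057 + 1,602 + 1,671 + 2,175 + 1,918 + 1,538 + 2,185 = 18,946
65+: 1,128 + 1,916 = 3,044
Youth dependency ratio = 3,804 / 18,946 × 100 = 20.1
Old-age dependency ratio = 3,044 / 18,946 × 100 = 16.1
Total dependency ratio = (3,804 + 3,044) / 18,946 × 100 = 6,848 / 18,946 × 100 = 36.1

Youth dependency ratio: 20.1
Old-age dependency ratio: 16.1
Total dependency ratio: 36.1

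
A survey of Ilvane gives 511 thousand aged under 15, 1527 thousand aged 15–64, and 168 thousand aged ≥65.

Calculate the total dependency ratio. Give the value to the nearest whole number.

Total dependency ratio: 44

Total dependency ratio = (511 + 168) / 1527 × 100 = 679 / 1527 × 100 = 44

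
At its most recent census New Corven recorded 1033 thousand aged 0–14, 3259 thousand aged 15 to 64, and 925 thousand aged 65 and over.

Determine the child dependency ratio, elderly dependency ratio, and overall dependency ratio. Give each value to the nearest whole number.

Youth dependency ratio = 1033 / 3259 × 100 = 32
Old-age dependency ratio = 925 / 3259 × 100 = 28
Total dependency ratio = (1033 + 925) / 3259 × 100 = 1958 / 3259 × 100 = 60

Youth dependency ratio: 32
Old-age dependency ratio: 28
Total dependency ratio: 60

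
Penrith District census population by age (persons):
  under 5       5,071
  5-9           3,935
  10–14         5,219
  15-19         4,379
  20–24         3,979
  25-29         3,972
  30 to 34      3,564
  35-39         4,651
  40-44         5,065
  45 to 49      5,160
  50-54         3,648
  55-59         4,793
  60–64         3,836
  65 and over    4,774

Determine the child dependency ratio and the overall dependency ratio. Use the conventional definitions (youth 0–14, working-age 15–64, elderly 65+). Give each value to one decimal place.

Youth dependency ratio: 33.0
Total dependency ratio: 44.1

0–14: 5,071 + 3,935 + 5,219 = 14,225
15–64: 4,379 + 3,979 + 3,972 + 3,564 + 4,651 + 5,065 + 5,160 + 3,648 + 4,793 + 3,836 = 43,047
65+: 4,774
Youth dependency ratio = 14,225 / 43,047 × 100 = 33.0
Total dependency ratio = (14,225 + 4,774) / 43,047 × 100 = 18,999 / 43,047 × 100 = 44.1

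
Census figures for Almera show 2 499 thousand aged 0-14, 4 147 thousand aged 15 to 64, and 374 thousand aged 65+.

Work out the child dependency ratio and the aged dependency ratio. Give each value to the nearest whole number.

Youth dependency ratio = 2 499 / 4 147 × 100 = 60
Old-age dependency ratio = 374 / 4 147 × 100 = 9

Youth dependency ratio: 60
Old-age dependency ratio: 9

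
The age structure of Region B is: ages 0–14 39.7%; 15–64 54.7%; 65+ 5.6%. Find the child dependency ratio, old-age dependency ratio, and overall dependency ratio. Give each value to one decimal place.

Youth dependency ratio = 39.7 / 54.7 × 100 = 72.6
Old-age dependency ratio = 5.6 / 54.7 × 100 = 10.2
Total dependency ratio = (39.7 + 5.6) / 54.7 × 100 = 45.3 / 54.7 × 100 = 82.8

Youth dependency ratio: 72.6
Old-age dependency ratio: 10.2
Total dependency ratio: 82.8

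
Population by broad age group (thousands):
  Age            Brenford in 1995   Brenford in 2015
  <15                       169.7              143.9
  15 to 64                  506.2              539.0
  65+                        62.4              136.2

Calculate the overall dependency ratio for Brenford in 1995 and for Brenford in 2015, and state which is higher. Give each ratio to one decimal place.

Brenford in 1995: 45.9
Brenford in 2015: 52.0
Higher: Brenford in 2015

Brenford in 1995: (169.7 + 62.4) / 506.2 × 100 = 232.1 / 506.2 × 100 = 45.9
Brenford in 2015: (143.9 + 136.2) / 539.0 × 100 = 280.1 / 539.0 × 100 = 52.0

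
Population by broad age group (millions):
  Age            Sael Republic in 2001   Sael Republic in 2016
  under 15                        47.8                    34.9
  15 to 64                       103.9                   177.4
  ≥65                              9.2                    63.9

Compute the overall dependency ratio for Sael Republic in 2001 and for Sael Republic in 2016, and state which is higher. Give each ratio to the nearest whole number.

Sael Republic in 2001: (47.8 + 9.2) / 103.9 × 100 = 57.0 / 103.9 × 100 = 55
Sael Republic in 2016: (34.9 + 63.9) / 177.4 × 100 = 98.8 / 177.4 × 100 = 56

Sael Republic in 2001: 55
Sael Republic in 2016: 56
Higher: Sael Republic in 2016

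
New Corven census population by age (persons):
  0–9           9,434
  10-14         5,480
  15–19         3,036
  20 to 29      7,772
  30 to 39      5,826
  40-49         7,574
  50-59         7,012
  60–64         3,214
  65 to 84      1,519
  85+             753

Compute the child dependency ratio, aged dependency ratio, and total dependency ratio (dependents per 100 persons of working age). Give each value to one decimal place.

0–14: 9,434 + 5,480 = 14,914
15–64: 3,036 + 7,772 + 5,826 + 7,574 + 7,012 + 3,214 = 34,434
65+: 1,519 + 753 = 2,272
Youth dependency ratio = 14,914 / 34,434 × 100 = 43.3
Old-age dependency ratio = 2,272 / 34,434 × 100 = 6.6
Total dependency ratio = (14,914 + 2,272) / 34,434 × 100 = 17,186 / 34,434 × 100 = 49.9

Youth dependency ratio: 43.3
Old-age dependency ratio: 6.6
Total dependency ratio: 49.9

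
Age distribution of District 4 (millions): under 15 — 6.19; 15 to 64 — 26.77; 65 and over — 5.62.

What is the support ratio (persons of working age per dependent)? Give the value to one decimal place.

Support ratio = 26.77 / (6.19 + 5.62) = 26.77 / 11.81 = 2.3

Support ratio: 2.3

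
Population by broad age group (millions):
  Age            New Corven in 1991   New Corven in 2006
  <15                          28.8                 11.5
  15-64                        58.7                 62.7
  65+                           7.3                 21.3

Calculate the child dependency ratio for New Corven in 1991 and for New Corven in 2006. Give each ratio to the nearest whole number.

New Corven in 1991: 49
New Corven in 2006: 18

New Corven in 1991: 28.8 / 58.7 × 100 = 49
New Corven in 2006: 11.5 / 62.7 × 100 = 18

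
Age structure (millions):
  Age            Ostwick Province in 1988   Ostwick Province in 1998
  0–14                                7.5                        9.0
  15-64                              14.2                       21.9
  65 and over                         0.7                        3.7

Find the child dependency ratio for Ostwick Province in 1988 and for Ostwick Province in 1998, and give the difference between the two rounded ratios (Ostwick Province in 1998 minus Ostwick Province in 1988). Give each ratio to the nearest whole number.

Ostwick Province in 1988: 7.5 / 14.2 × 100 = 53
Ostwick Province in 1998: 9.0 / 21.9 × 100 = 41

Ostwick Province in 1988: 53
Ostwick Province in 1998: 41
Difference: -12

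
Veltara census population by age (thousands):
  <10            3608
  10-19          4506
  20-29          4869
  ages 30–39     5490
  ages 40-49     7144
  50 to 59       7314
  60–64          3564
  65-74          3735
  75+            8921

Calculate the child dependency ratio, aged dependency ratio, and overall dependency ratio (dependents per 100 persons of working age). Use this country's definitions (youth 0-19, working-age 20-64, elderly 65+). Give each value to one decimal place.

0–19: 3608 + 4506 = 8114
20–64: 4869 + 5490 + 7144 + 7314 + 3564 = 28381
65+: 3735 + 8921 = 12656
Youth dependency ratio = 8114 / 28381 × 100 = 28.6
Old-age dependency ratio = 12656 / 28381 × 100 = 44.6
Total dependency ratio = (8114 + 12656) / 28381 × 100 = 20770 / 28381 × 100 = 73.2

Youth dependency ratio: 28.6
Old-age dependency ratio: 44.6
Total dependency ratio: 73.2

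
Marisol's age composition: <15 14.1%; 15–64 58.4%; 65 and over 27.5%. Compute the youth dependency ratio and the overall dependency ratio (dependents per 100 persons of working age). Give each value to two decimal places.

Youth dependency ratio = 14.1 / 58.4 × 100 = 24.14
Total dependency ratio = (14.1 + 27.5) / 58.4 × 100 = 41.6 / 58.4 × 100 = 71.23

Youth dependency ratio: 24.14
Total dependency ratio: 71.23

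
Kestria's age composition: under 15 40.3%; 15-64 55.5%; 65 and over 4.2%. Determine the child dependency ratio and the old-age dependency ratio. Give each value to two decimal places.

Youth dependency ratio = 40.3 / 55.5 × 100 = 72.61
Old-age dependency ratio = 4.2 / 55.5 × 100 = 7.57

Youth dependency ratio: 72.61
Old-age dependency ratio: 7.57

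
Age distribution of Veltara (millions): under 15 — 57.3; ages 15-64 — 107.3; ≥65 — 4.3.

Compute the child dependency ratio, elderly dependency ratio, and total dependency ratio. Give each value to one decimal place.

Youth dependency ratio = 57.3 / 107.3 × 100 = 53.4
Old-age dependency ratio = 4.3 / 107.3 × 100 = 4.0
Total dependency ratio = (57.3 + 4.3) / 107.3 × 100 = 61.6 / 107.3 × 100 = 57.4

Youth dependency ratio: 53.4
Old-age dependency ratio: 4.0
Total dependency ratio: 57.4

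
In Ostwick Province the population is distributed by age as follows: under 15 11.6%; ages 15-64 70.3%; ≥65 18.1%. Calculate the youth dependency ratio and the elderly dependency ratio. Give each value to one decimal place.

Youth dependency ratio: 16.5
Old-age dependency ratio: 25.7

Youth dependency ratio = 11.6 / 70.3 × 100 = 16.5
Old-age dependency ratio = 18.1 / 70.3 × 100 = 25.7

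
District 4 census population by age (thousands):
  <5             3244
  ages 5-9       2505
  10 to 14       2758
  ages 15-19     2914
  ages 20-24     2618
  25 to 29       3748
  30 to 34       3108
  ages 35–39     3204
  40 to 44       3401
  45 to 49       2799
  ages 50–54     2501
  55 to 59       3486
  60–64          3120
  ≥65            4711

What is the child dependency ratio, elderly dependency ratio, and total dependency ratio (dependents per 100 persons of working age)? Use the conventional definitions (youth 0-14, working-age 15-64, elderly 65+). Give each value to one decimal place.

Youth dependency ratio: 27.5
Old-age dependency ratio: 15.2
Total dependency ratio: 42.8

0–14: 3244 + 2505 + 2758 = 8507
15–64: 2914 + 2618 + 3748 + 3108 + 3204 + 3401 + 2799 + 2501 + 3486 + 3120 = 30899
65+: 4711
Youth dependency ratio = 8507 / 30899 × 100 = 27.5
Old-age dependency ratio = 4711 / 30899 × 100 = 15.2
Total dependency ratio = (8507 + 4711) / 30899 × 100 = 13218 / 30899 × 100 = 42.8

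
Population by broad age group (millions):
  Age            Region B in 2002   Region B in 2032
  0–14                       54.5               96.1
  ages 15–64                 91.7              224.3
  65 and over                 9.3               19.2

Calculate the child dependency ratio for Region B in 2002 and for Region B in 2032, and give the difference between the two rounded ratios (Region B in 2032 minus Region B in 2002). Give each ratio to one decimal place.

Region B in 2002: 59.4
Region B in 2032: 42.8
Difference: -16.6

Region B in 2002: 54.5 / 91.7 × 100 = 59.4
Region B in 2032: 96.1 / 224.3 × 100 = 42.8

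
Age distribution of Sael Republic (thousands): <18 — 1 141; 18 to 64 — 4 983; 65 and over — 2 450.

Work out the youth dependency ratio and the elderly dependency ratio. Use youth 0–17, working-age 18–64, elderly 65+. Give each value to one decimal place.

Youth dependency ratio = 1 141 / 4 983 × 100 = 22.9
Old-age dependency ratio = 2 450 / 4 983 × 100 = 49.2

Youth dependency ratio: 22.9
Old-age dependency ratio: 49.2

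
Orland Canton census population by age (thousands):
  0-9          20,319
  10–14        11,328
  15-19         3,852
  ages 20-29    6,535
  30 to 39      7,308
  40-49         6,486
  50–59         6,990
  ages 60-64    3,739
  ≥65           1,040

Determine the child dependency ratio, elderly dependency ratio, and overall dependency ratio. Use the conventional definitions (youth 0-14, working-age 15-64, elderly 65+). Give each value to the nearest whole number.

0–14: 20,319 + 11,328 = 31,647
15–64: 3,852 + 6,535 + 7,308 + 6,486 + 6,990 + 3,739 = 34,910
65+: 1,040
Youth dependency ratio = 31,647 / 34,910 × 100 = 91
Old-age dependency ratio = 1,040 / 34,910 × 100 = 3
Total dependency ratio = (31,647 + 1,040) / 34,910 × 100 = 32,687 / 34,910 × 100 = 94

Youth dependency ratio: 91
Old-age dependency ratio: 3
Total dependency ratio: 94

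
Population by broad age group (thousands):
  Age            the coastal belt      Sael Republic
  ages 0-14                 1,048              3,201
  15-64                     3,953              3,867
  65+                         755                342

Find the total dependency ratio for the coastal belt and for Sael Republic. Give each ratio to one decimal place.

the coastal belt: 45.6
Sael Republic: 91.6

the coastal belt: (1,048 + 755) / 3,953 × 100 = 1,803 / 3,953 × 100 = 45.6
Sael Republic: (3,201 + 342) / 3,867 × 100 = 3,543 / 3,867 × 100 = 91.6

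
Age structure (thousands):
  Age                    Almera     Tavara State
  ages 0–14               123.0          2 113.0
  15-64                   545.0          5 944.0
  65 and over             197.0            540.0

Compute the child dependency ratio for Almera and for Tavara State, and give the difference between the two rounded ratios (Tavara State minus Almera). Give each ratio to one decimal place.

Almera: 123.0 / 545.0 × 100 = 22.6
Tavara State: 2 113.0 / 5 944.0 × 100 = 35.5

Almera: 22.6
Tavara State: 35.5
Difference: +12.9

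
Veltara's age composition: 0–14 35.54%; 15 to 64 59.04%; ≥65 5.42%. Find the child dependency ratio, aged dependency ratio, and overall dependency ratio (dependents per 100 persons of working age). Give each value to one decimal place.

Youth dependency ratio = 35.54 / 59.04 × 100 = 60.2
Old-age dependency ratio = 5.42 / 59.04 × 100 = 9.2
Total dependency ratio = (35.54 + 5.42) / 59.04 × 100 = 40.96 / 59.04 × 100 = 69.4

Youth dependency ratio: 60.2
Old-age dependency ratio: 9.2
Total dependency ratio: 69.4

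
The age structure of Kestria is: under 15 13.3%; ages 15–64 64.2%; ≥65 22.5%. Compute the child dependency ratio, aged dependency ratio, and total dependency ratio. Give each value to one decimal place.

Youth dependency ratio: 20.7
Old-age dependency ratio: 35.0
Total dependency ratio: 55.8

Youth dependency ratio = 13.3 / 64.2 × 100 = 20.7
Old-age dependency ratio = 22.5 / 64.2 × 100 = 35.0
Total dependency ratio = (13.3 + 22.5) / 64.2 × 100 = 35.8 / 64.2 × 100 = 55.8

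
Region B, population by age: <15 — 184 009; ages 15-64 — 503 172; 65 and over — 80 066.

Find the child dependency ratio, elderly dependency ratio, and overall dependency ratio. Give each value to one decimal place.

Youth dependency ratio: 36.6
Old-age dependency ratio: 15.9
Total dependency ratio: 52.5

Youth dependency ratio = 184 009 / 503 172 × 100 = 36.6
Old-age dependency ratio = 80 066 / 503 172 × 100 = 15.9
Total dependency ratio = (184 009 + 80 066) / 503 172 × 100 = 264 075 / 503 172 × 100 = 52.5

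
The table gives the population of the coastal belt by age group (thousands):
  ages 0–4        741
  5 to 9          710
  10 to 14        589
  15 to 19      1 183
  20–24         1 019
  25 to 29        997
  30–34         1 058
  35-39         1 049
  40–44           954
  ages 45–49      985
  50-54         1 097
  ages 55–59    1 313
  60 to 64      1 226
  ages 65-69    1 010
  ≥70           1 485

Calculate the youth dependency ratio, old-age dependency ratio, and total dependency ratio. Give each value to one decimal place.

0–14: 741 + 710 + 589 = 2 040
15–64: 1 183 + 1 019 + 997 + 1 058 + 1 049 + 954 + 985 + 1 097 + 1 313 + 1 226 = 10 881
65+: 1 010 + 1 485 = 2 495
Youth dependency ratio = 2 040 / 10 881 × 100 = 18.7
Old-age dependency ratio = 2 495 / 10 881 × 100 = 22.9
Total dependency ratio = (2 040 + 2 495) / 10 881 × 100 = 4 535 / 10 881 × 100 = 41.7

Youth dependency ratio: 18.7
Old-age dependency ratio: 22.9
Total dependency ratio: 41.7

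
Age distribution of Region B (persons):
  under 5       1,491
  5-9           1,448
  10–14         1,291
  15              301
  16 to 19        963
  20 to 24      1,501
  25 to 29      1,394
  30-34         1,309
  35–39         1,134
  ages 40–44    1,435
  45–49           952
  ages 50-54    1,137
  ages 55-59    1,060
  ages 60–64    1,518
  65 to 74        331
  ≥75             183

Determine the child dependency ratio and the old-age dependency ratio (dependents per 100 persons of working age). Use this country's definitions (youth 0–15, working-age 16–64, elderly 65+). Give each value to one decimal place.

Youth dependency ratio: 36.5
Old-age dependency ratio: 4.1

0–15: 1,491 + 1,448 + 1,291 + 301 = 4,531
16–64: 963 + 1,501 + 1,394 + 1,309 + 1,134 + 1,435 + 952 + 1,137 + 1,060 + 1,518 = 12,403
65+: 331 + 183 = 514
Youth dependency ratio = 4,531 / 12,403 × 100 = 36.5
Old-age dependency ratio = 514 / 12,403 × 100 = 4.1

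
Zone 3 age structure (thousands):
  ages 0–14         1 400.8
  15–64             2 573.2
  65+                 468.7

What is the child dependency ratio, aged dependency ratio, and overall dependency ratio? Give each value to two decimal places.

Youth dependency ratio = 1 400.8 / 2 573.2 × 100 = 54.44
Old-age dependency ratio = 468.7 / 2 573.2 × 100 = 18.21
Total dependency ratio = (1 400.8 + 468.7) / 2 573.2 × 100 = 1 869.5 / 2 573.2 × 100 = 72.65

Youth dependency ratio: 54.44
Old-age dependency ratio: 18.21
Total dependency ratio: 72.65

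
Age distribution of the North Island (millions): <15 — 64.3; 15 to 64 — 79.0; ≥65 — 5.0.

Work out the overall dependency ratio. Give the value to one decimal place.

Total dependency ratio = (64.3 + 5.0) / 79.0 × 100 = 69.3 / 79.0 × 100 = 87.7

Total dependency ratio: 87.7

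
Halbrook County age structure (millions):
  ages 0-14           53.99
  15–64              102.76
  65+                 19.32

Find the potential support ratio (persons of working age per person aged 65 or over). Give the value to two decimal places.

Potential support ratio = 102.76 / 19.32 = 5.32

Potential support ratio: 5.32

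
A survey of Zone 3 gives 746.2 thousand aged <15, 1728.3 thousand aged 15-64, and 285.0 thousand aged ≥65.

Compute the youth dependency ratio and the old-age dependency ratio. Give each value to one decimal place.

Youth dependency ratio = 746.2 / 1728.3 × 100 = 43.2
Old-age dependency ratio = 285.0 / 1728.3 × 100 = 16.5

Youth dependency ratio: 43.2
Old-age dependency ratio: 16.5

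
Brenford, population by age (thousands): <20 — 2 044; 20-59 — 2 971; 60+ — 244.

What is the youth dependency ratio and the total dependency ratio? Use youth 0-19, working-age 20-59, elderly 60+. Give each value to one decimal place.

Youth dependency ratio = 2 044 / 2 971 × 100 = 68.8
Total dependency ratio = (2 044 + 244) / 2 971 × 100 = 2 288 / 2 971 × 100 = 77.0

Youth dependency ratio: 68.8
Total dependency ratio: 77.0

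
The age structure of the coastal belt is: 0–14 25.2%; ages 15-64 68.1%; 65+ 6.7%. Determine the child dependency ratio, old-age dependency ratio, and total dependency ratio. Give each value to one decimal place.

Youth dependency ratio: 37.0
Old-age dependency ratio: 9.8
Total dependency ratio: 46.8

Youth dependency ratio = 25.2 / 68.1 × 100 = 37.0
Old-age dependency ratio = 6.7 / 68.1 × 100 = 9.8
Total dependency ratio = (25.2 + 6.7) / 68.1 × 100 = 31.9 / 68.1 × 100 = 46.8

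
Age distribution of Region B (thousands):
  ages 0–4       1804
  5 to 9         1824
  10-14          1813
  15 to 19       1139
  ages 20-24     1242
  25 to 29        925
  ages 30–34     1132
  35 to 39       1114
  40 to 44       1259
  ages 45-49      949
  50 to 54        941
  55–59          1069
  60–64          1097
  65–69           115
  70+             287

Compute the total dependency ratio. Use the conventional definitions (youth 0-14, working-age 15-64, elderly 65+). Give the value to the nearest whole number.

0–14: 1804 + 1824 + 1813 = 5441
15–64: 1139 + 1242 + 925 + 1132 + 1114 + 1259 + 949 + 941 + 1069 + 1097 = 10867
65+: 115 + 287 = 402
Total dependency ratio = (5441 + 402) / 10867 × 100 = 5843 / 10867 × 100 = 54

Total dependency ratio: 54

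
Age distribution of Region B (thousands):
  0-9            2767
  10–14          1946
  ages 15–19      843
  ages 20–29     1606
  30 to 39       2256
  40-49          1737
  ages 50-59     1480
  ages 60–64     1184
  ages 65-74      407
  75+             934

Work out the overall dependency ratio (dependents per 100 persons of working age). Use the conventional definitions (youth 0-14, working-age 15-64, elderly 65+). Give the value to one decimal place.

0–14: 2767 + 1946 = 4713
15–64: 843 + 1606 + 2256 + 1737 + 1480 + 1184 = 9106
65+: 407 + 934 = 1341
Total dependency ratio = (4713 + 1341) / 9106 × 100 = 6054 / 9106 × 100 = 66.5

Total dependency ratio: 66.5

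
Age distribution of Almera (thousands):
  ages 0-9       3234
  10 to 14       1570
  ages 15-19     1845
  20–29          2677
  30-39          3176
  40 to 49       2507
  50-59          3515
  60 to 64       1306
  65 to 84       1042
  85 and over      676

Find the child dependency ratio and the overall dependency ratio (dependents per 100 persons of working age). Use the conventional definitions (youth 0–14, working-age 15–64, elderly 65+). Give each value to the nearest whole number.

Youth dependency ratio: 32
Total dependency ratio: 43

0–14: 3234 + 1570 = 4804
15–64: 1845 + 2677 + 3176 + 2507 + 3515 + 1306 = 15026
65+: 1042 + 676 = 1718
Youth dependency ratio = 4804 / 15026 × 100 = 32
Total dependency ratio = (4804 + 1718) / 15026 × 100 = 6522 / 15026 × 100 = 43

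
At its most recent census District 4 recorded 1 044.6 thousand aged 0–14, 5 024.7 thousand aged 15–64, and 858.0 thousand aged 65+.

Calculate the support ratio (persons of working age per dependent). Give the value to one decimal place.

Support ratio = 5 024.7 / (1 044.6 + 858.0) = 5 024.7 / 1 902.6 = 2.6

Support ratio: 2.6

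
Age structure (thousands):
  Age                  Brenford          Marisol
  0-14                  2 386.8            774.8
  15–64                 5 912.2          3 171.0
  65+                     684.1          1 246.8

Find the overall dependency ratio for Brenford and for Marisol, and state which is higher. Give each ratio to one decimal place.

Brenford: (2 386.8 + 684.1) / 5 912.2 × 100 = 3 070.9 / 5 912.2 × 100 = 51.9
Marisol: (774.8 + 1 246.8) / 3 171.0 × 100 = 2 021.6 / 3 171.0 × 100 = 63.8

Brenford: 51.9
Marisol: 63.8
Higher: Marisol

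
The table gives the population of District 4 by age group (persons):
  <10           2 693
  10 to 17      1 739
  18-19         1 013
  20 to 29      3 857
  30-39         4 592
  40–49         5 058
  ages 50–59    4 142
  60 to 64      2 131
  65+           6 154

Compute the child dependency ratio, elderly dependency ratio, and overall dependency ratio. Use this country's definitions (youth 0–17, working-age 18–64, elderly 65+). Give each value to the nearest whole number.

Youth dependency ratio: 21
Old-age dependency ratio: 30
Total dependency ratio: 51

0–17: 2 693 + 1 739 = 4 432
18–64: 1 013 + 3 857 + 4 592 + 5 058 + 4 142 + 2 131 = 20 793
65+: 6 154
Youth dependency ratio = 4 432 / 20 793 × 100 = 21
Old-age dependency ratio = 6 154 / 20 793 × 100 = 30
Total dependency ratio = (4 432 + 6 154) / 20 793 × 100 = 10 586 / 20 793 × 100 = 51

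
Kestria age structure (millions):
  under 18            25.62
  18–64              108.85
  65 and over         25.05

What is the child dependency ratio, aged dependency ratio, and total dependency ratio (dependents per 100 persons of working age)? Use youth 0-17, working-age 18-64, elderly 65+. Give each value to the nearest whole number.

Youth dependency ratio = 25.62 / 108.85 × 100 = 24
Old-age dependency ratio = 25.05 / 108.85 × 100 = 23
Total dependency ratio = (25.62 + 25.05) / 108.85 × 100 = 50.67 / 108.85 × 100 = 47

Youth dependency ratio: 24
Old-age dependency ratio: 23
Total dependency ratio: 47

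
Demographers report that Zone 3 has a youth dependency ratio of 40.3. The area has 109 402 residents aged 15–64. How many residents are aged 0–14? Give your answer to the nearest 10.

Aged 0–14: 44 090

Youth dependency ratio = youth / working-age × 100
40.3 = Y / 109 402 × 100
⇒ 44 090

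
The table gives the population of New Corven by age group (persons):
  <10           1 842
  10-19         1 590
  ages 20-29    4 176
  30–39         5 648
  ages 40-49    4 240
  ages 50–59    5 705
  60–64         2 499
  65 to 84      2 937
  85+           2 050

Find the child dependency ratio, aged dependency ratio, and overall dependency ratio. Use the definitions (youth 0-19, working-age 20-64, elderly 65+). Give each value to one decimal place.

0–19: 1 842 + 1 590 = 3 432
20–64: 4 176 + 5 648 + 4 240 + 5 705 + 2 499 = 22 268
65+: 2 937 + 2 050 = 4 987
Youth dependency ratio = 3 432 / 22 268 × 100 = 15.4
Old-age dependency ratio = 4 987 / 22 268 × 100 = 22.4
Total dependency ratio = (3 432 + 4 987) / 22 268 × 100 = 8 419 / 22 268 × 100 = 37.8

Youth dependency ratio: 15.4
Old-age dependency ratio: 22.4
Total dependency ratio: 37.8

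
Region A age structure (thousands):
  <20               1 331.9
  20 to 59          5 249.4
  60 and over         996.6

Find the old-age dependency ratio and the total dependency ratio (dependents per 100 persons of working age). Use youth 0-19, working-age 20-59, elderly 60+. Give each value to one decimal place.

Old-age dependency ratio: 19.0
Total dependency ratio: 44.4

Old-age dependency ratio = 996.6 / 5 249.4 × 100 = 19.0
Total dependency ratio = (1 331.9 + 996.6) / 5 249.4 × 100 = 2 328.5 / 5 249.4 × 100 = 44.4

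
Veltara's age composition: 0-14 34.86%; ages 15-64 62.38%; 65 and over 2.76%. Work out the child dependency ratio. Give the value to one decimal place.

Youth dependency ratio: 55.9

Youth dependency ratio = 34.86 / 62.38 × 100 = 55.9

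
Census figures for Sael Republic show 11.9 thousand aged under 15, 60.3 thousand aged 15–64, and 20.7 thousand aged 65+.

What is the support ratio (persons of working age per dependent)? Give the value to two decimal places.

Support ratio = 60.3 / (11.9 + 20.7) = 60.3 / 32.6 = 1.85

Support ratio: 1.85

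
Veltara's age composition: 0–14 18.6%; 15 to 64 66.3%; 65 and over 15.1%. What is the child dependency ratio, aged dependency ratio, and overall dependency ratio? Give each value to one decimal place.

Youth dependency ratio = 18.6 / 66.3 × 100 = 28.1
Old-age dependency ratio = 15.1 / 66.3 × 100 = 22.8
Total dependency ratio = (18.6 + 15.1) / 66.3 × 100 = 33.7 / 66.3 × 100 = 50.8

Youth dependency ratio: 28.1
Old-age dependency ratio: 22.8
Total dependency ratio: 50.8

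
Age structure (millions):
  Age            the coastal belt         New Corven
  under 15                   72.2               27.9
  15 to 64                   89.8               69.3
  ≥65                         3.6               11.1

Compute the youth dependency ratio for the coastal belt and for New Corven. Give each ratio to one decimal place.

the coastal belt: 72.2 / 89.8 × 100 = 80.4
New Corven: 27.9 / 69.3 × 100 = 40.3

the coastal belt: 80.4
New Corven: 40.3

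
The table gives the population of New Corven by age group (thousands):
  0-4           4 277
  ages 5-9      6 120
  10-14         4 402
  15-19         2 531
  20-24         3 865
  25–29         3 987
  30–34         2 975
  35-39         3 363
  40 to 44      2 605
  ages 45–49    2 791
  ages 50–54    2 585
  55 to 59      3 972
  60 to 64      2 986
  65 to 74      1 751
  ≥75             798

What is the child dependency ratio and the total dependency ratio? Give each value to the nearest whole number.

Youth dependency ratio: 47
Total dependency ratio: 55

0–14: 4 277 + 6 120 + 4 402 = 14 799
15–64: 2 531 + 3 865 + 3 987 + 2 975 + 3 363 + 2 605 + 2 791 + 2 585 + 3 972 + 2 986 = 31 660
65+: 1 751 + 798 = 2 549
Youth dependency ratio = 14 799 / 31 660 × 100 = 47
Total dependency ratio = (14 799 + 2 549) / 31 660 × 100 = 17 348 / 31 660 × 100 = 55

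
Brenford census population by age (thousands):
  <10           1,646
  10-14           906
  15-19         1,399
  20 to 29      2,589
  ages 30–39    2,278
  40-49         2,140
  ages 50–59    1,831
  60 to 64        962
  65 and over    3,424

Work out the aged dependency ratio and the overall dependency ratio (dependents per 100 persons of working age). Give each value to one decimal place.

0–14: 1,646 + 906 = 2,552
15–64: 1,399 + 2,589 + 2,278 + 2,140 + 1,831 + 962 = 11,199
65+: 3,424
Old-age dependency ratio = 3,424 / 11,199 × 100 = 30.6
Total dependency ratio = (2,552 + 3,424) / 11,199 × 100 = 5,976 / 11,199 × 100 = 53.4

Old-age dependency ratio: 30.6
Total dependency ratio: 53.4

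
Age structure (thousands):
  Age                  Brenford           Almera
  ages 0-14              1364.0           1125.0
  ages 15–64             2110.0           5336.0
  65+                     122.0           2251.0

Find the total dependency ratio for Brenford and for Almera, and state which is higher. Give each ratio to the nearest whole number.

Brenford: 70
Almera: 63
Higher: Brenford

Brenford: (1364.0 + 122.0) / 2110.0 × 100 = 1486.0 / 2110.0 × 100 = 70
Almera: (1125.0 + 2251.0) / 5336.0 × 100 = 3376.0 / 5336.0 × 100 = 63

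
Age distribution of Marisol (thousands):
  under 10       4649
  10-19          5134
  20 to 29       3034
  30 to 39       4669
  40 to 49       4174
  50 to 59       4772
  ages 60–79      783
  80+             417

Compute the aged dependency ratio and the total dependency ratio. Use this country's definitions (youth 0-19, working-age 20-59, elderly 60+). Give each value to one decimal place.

Old-age dependency ratio: 7.2
Total dependency ratio: 66.0

0–19: 4649 + 5134 = 9783
20–59: 3034 + 4669 + 4174 + 4772 = 16649
60+: 783 + 417 = 1200
Old-age dependency ratio = 1200 / 16649 × 100 = 7.2
Total dependency ratio = (9783 + 1200) / 16649 × 100 = 10983 / 16649 × 100 = 66.0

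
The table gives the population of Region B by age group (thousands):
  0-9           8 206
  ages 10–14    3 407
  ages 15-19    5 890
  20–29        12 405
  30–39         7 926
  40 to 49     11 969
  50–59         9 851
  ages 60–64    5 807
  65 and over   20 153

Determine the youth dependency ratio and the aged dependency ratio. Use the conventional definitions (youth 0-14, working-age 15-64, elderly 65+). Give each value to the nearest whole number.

Youth dependency ratio: 22
Old-age dependency ratio: 37

0–14: 8 206 + 3 407 = 11 613
15–64: 5 890 + 12 405 + 7 926 + 11 969 + 9 851 + 5 807 = 53 848
65+: 20 153
Youth dependency ratio = 11 613 / 53 848 × 100 = 22
Old-age dependency ratio = 20 153 / 53 848 × 100 = 37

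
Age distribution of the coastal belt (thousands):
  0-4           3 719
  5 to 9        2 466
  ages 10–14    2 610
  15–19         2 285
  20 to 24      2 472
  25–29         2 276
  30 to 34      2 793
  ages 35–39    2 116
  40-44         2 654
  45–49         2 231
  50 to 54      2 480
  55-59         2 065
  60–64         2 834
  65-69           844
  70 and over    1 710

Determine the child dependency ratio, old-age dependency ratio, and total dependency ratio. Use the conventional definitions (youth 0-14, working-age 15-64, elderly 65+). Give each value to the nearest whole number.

Youth dependency ratio: 36
Old-age dependency ratio: 11
Total dependency ratio: 47

0–14: 3 719 + 2 466 + 2 610 = 8 795
15–64: 2 285 + 2 472 + 2 276 + 2 793 + 2 116 + 2 654 + 2 231 + 2 480 + 2 065 + 2 834 = 24 206
65+: 844 + 1 710 = 2 554
Youth dependency ratio = 8 795 / 24 206 × 100 = 36
Old-age dependency ratio = 2 554 / 24 206 × 100 = 11
Total dependency ratio = (8 795 + 2 554) / 24 206 × 100 = 11 349 / 24 206 × 100 = 47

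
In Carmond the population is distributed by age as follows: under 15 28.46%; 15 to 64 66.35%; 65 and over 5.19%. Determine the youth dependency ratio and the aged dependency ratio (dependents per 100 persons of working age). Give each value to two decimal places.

Youth dependency ratio: 42.89
Old-age dependency ratio: 7.82

Youth dependency ratio = 28.46 / 66.35 × 100 = 42.89
Old-age dependency ratio = 5.19 / 66.35 × 100 = 7.82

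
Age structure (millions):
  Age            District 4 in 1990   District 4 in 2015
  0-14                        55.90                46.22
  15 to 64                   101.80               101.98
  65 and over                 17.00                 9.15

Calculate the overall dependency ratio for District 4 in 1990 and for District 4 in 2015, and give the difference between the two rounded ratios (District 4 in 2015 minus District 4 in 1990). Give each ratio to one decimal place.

District 4 in 1990: 71.6
District 4 in 2015: 54.3
Difference: -17.3

District 4 in 1990: (55.90 + 17.00) / 101.80 × 100 = 72.90 / 101.80 × 100 = 71.6
District 4 in 2015: (46.22 + 9.15) / 101.98 × 100 = 55.37 / 101.98 × 100 = 54.3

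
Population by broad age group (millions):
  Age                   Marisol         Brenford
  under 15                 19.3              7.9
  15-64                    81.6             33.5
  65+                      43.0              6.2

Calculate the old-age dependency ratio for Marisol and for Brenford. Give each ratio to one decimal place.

Marisol: 52.7
Brenford: 18.5

Marisol: 43.0 / 81.6 × 100 = 52.7
Brenford: 6.2 / 33.5 × 100 = 18.5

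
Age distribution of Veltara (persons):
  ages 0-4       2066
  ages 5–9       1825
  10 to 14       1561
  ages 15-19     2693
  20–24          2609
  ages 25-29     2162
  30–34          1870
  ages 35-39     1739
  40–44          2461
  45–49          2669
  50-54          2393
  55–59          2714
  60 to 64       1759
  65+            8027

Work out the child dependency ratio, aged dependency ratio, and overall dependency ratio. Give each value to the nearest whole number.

0–14: 2066 + 1825 + 1561 = 5452
15–64: 2693 + 2609 + 2162 + 1870 + 1739 + 2461 + 2669 + 2393 + 2714 + 1759 = 23069
65+: 8027
Youth dependency ratio = 5452 / 23069 × 100 = 24
Old-age dependency ratio = 8027 / 23069 × 100 = 35
Total dependency ratio = (5452 + 8027) / 23069 × 100 = 13479 / 23069 × 100 = 58

Youth dependency ratio: 24
Old-age dependency ratio: 35
Total dependency ratio: 58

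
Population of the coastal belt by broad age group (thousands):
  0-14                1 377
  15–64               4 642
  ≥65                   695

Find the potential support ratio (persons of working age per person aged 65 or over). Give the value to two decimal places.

Potential support ratio: 6.68

Potential support ratio = 4 642 / 695 = 6.68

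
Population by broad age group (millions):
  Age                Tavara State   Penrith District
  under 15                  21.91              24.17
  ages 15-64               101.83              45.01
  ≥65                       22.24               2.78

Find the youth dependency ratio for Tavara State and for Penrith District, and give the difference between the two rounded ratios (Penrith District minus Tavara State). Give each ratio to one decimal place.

Tavara State: 21.91 / 101.83 × 100 = 21.5
Penrith District: 24.17 / 45.01 × 100 = 53.7

Tavara State: 21.5
Penrith District: 53.7
Difference: +32.2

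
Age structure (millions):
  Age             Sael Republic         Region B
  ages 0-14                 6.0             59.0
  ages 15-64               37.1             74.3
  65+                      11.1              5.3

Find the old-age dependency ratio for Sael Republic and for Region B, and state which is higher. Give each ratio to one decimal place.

Sael Republic: 11.1 / 37.1 × 100 = 29.9
Region B: 5.3 / 74.3 × 100 = 7.1

Sael Republic: 29.9
Region B: 7.1
Higher: Sael Republic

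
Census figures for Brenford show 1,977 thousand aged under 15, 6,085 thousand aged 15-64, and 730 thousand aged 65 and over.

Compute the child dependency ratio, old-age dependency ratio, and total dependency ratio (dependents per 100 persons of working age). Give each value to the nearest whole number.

Youth dependency ratio = 1,977 / 6,085 × 100 = 32
Old-age dependency ratio = 730 / 6,085 × 100 = 12
Total dependency ratio = (1,977 + 730) / 6,085 × 100 = 2,707 / 6,085 × 100 = 44

Youth dependency ratio: 32
Old-age dependency ratio: 12
Total dependency ratio: 44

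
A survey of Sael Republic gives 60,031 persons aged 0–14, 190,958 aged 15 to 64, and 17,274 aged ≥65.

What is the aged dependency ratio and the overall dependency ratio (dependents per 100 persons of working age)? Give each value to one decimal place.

Old-age dependency ratio = 17,274 / 190,958 × 100 = 9.0
Total dependency ratio = (60,031 + 17,274) / 190,958 × 100 = 77,305 / 190,958 × 100 = 40.5

Old-age dependency ratio: 9.0
Total dependency ratio: 40.5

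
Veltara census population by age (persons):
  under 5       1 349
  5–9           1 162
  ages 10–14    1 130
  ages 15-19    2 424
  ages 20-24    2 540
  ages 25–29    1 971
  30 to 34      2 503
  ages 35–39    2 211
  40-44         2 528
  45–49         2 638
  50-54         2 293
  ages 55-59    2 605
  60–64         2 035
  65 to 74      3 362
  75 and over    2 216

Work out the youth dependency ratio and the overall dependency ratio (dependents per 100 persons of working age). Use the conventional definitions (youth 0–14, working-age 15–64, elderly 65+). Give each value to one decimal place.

0–14: 1 349 + 1 162 + 1 130 = 3 641
15–64: 2 424 + 2 540 + 1 971 + 2 503 + 2 211 + 2 528 + 2 638 + 2 293 + 2 605 + 2 035 = 23 748
65+: 3 362 + 2 216 = 5 578
Youth dependency ratio = 3 641 / 23 748 × 100 = 15.3
Total dependency ratio = (3 641 + 5 578) / 23 748 × 100 = 9 219 / 23 748 × 100 = 38.8

Youth dependency ratio: 15.3
Total dependency ratio: 38.8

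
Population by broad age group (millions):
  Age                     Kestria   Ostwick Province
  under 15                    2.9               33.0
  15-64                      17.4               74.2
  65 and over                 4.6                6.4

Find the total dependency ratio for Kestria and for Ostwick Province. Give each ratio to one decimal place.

Kestria: (2.9 + 4.6) / 17.4 × 100 = 7.5 / 17.4 × 100 = 43.1
Ostwick Province: (33.0 + 6.4) / 74.2 × 100 = 39.4 / 74.2 × 100 = 53.1

Kestria: 43.1
Ostwick Province: 53.1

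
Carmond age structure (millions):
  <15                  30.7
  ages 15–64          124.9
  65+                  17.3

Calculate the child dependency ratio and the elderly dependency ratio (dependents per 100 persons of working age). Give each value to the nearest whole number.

Youth dependency ratio = 30.7 / 124.9 × 100 = 25
Old-age dependency ratio = 17.3 / 124.9 × 100 = 14

Youth dependency ratio: 25
Old-age dependency ratio: 14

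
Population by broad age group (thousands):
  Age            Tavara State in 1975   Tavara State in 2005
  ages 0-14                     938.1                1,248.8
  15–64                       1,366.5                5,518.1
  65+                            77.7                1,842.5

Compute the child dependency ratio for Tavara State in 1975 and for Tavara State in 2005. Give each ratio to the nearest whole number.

Tavara State in 1975: 938.1 / 1,366.5 × 100 = 69
Tavara State in 2005: 1,248.8 / 5,518.1 × 100 = 23

Tavara State in 1975: 69
Tavara State in 2005: 23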